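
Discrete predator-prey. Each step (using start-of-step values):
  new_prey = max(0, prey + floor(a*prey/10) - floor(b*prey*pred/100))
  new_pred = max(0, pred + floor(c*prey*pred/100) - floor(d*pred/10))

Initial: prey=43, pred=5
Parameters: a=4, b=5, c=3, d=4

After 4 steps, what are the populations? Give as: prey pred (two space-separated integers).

Answer: 0 49

Derivation:
Step 1: prey: 43+17-10=50; pred: 5+6-2=9
Step 2: prey: 50+20-22=48; pred: 9+13-3=19
Step 3: prey: 48+19-45=22; pred: 19+27-7=39
Step 4: prey: 22+8-42=0; pred: 39+25-15=49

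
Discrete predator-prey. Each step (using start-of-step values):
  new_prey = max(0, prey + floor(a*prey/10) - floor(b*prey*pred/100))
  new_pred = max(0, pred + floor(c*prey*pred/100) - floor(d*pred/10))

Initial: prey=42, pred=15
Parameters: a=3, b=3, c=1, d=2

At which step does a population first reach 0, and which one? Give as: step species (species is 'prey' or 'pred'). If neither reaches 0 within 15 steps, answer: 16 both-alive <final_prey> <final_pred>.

Step 1: prey: 42+12-18=36; pred: 15+6-3=18
Step 2: prey: 36+10-19=27; pred: 18+6-3=21
Step 3: prey: 27+8-17=18; pred: 21+5-4=22
Step 4: prey: 18+5-11=12; pred: 22+3-4=21
Step 5: prey: 12+3-7=8; pred: 21+2-4=19
Step 6: prey: 8+2-4=6; pred: 19+1-3=17
Step 7: prey: 6+1-3=4; pred: 17+1-3=15
Step 8: prey: 4+1-1=4; pred: 15+0-3=12
Step 9: prey: 4+1-1=4; pred: 12+0-2=10
Step 10: prey: 4+1-1=4; pred: 10+0-2=8
Step 11: prey: 4+1-0=5; pred: 8+0-1=7
Step 12: prey: 5+1-1=5; pred: 7+0-1=6
Step 13: prey: 5+1-0=6; pred: 6+0-1=5
Step 14: prey: 6+1-0=7; pred: 5+0-1=4
Step 15: prey: 7+2-0=9; pred: 4+0-0=4
No extinction within 15 steps

Answer: 16 both-alive 9 4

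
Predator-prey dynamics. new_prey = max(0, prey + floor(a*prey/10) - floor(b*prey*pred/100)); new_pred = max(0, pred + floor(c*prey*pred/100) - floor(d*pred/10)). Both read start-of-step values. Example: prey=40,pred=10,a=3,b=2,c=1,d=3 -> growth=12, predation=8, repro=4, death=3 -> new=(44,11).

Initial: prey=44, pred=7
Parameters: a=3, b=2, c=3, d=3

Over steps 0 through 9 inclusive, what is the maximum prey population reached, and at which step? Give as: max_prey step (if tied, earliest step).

Step 1: prey: 44+13-6=51; pred: 7+9-2=14
Step 2: prey: 51+15-14=52; pred: 14+21-4=31
Step 3: prey: 52+15-32=35; pred: 31+48-9=70
Step 4: prey: 35+10-49=0; pred: 70+73-21=122
Step 5: prey: 0+0-0=0; pred: 122+0-36=86
Step 6: prey: 0+0-0=0; pred: 86+0-25=61
Step 7: prey: 0+0-0=0; pred: 61+0-18=43
Step 8: prey: 0+0-0=0; pred: 43+0-12=31
Step 9: prey: 0+0-0=0; pred: 31+0-9=22
Max prey = 52 at step 2

Answer: 52 2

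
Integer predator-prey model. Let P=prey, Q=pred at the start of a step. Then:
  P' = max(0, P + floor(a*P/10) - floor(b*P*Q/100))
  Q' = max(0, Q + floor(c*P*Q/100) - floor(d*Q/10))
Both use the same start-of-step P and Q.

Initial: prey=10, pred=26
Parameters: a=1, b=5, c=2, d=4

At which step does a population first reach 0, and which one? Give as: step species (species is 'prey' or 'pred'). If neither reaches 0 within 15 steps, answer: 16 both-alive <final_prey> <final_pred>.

Step 1: prey: 10+1-13=0; pred: 26+5-10=21
First extinction: prey at step 1

Answer: 1 prey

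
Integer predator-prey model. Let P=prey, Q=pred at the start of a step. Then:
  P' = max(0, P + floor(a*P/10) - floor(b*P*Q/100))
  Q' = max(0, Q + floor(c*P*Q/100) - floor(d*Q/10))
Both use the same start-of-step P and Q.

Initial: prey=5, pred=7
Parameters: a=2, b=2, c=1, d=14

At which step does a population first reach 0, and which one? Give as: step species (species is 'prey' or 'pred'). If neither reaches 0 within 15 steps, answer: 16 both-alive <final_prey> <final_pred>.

Answer: 1 pred

Derivation:
Step 1: prey: 5+1-0=6; pred: 7+0-9=0
First extinction: pred at step 1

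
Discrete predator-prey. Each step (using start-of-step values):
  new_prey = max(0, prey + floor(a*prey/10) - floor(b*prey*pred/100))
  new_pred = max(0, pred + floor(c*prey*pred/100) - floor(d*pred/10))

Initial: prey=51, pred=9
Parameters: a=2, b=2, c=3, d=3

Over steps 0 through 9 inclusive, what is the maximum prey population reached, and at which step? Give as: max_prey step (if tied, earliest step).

Answer: 52 1

Derivation:
Step 1: prey: 51+10-9=52; pred: 9+13-2=20
Step 2: prey: 52+10-20=42; pred: 20+31-6=45
Step 3: prey: 42+8-37=13; pred: 45+56-13=88
Step 4: prey: 13+2-22=0; pred: 88+34-26=96
Step 5: prey: 0+0-0=0; pred: 96+0-28=68
Step 6: prey: 0+0-0=0; pred: 68+0-20=48
Step 7: prey: 0+0-0=0; pred: 48+0-14=34
Step 8: prey: 0+0-0=0; pred: 34+0-10=24
Step 9: prey: 0+0-0=0; pred: 24+0-7=17
Max prey = 52 at step 1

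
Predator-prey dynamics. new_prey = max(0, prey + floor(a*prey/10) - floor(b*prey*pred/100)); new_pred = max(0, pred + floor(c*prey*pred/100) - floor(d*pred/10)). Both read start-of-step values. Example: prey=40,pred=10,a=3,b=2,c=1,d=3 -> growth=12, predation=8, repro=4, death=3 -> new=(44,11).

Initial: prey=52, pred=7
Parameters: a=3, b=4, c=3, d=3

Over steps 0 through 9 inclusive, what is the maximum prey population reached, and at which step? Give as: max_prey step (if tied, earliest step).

Answer: 53 1

Derivation:
Step 1: prey: 52+15-14=53; pred: 7+10-2=15
Step 2: prey: 53+15-31=37; pred: 15+23-4=34
Step 3: prey: 37+11-50=0; pred: 34+37-10=61
Step 4: prey: 0+0-0=0; pred: 61+0-18=43
Step 5: prey: 0+0-0=0; pred: 43+0-12=31
Step 6: prey: 0+0-0=0; pred: 31+0-9=22
Step 7: prey: 0+0-0=0; pred: 22+0-6=16
Step 8: prey: 0+0-0=0; pred: 16+0-4=12
Step 9: prey: 0+0-0=0; pred: 12+0-3=9
Max prey = 53 at step 1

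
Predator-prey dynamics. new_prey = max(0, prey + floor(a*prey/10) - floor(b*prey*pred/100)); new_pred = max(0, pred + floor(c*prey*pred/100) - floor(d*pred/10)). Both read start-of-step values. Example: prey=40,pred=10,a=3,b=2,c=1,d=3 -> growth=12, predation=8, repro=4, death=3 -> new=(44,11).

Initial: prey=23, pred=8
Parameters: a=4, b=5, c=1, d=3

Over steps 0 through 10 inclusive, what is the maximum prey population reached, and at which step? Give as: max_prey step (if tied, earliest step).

Step 1: prey: 23+9-9=23; pred: 8+1-2=7
Step 2: prey: 23+9-8=24; pred: 7+1-2=6
Step 3: prey: 24+9-7=26; pred: 6+1-1=6
Step 4: prey: 26+10-7=29; pred: 6+1-1=6
Step 5: prey: 29+11-8=32; pred: 6+1-1=6
Step 6: prey: 32+12-9=35; pred: 6+1-1=6
Step 7: prey: 35+14-10=39; pred: 6+2-1=7
Step 8: prey: 39+15-13=41; pred: 7+2-2=7
Step 9: prey: 41+16-14=43; pred: 7+2-2=7
Step 10: prey: 43+17-15=45; pred: 7+3-2=8
Max prey = 45 at step 10

Answer: 45 10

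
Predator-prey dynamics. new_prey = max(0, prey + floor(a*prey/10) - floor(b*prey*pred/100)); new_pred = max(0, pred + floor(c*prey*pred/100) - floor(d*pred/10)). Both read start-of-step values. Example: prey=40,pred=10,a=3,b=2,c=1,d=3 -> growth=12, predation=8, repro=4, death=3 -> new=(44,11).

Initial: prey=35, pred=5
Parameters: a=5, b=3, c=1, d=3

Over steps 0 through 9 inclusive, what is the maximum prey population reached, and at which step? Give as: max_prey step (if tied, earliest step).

Answer: 120 5

Derivation:
Step 1: prey: 35+17-5=47; pred: 5+1-1=5
Step 2: prey: 47+23-7=63; pred: 5+2-1=6
Step 3: prey: 63+31-11=83; pred: 6+3-1=8
Step 4: prey: 83+41-19=105; pred: 8+6-2=12
Step 5: prey: 105+52-37=120; pred: 12+12-3=21
Step 6: prey: 120+60-75=105; pred: 21+25-6=40
Step 7: prey: 105+52-126=31; pred: 40+42-12=70
Step 8: prey: 31+15-65=0; pred: 70+21-21=70
Step 9: prey: 0+0-0=0; pred: 70+0-21=49
Max prey = 120 at step 5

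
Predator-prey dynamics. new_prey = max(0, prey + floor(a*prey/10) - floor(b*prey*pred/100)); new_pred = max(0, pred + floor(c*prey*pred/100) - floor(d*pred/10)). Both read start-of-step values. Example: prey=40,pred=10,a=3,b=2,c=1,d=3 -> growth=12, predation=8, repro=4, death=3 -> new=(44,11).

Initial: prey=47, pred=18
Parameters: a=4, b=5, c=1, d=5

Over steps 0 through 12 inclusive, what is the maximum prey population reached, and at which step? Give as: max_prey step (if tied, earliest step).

Answer: 112 12

Derivation:
Step 1: prey: 47+18-42=23; pred: 18+8-9=17
Step 2: prey: 23+9-19=13; pred: 17+3-8=12
Step 3: prey: 13+5-7=11; pred: 12+1-6=7
Step 4: prey: 11+4-3=12; pred: 7+0-3=4
Step 5: prey: 12+4-2=14; pred: 4+0-2=2
Step 6: prey: 14+5-1=18; pred: 2+0-1=1
Step 7: prey: 18+7-0=25; pred: 1+0-0=1
Step 8: prey: 25+10-1=34; pred: 1+0-0=1
Step 9: prey: 34+13-1=46; pred: 1+0-0=1
Step 10: prey: 46+18-2=62; pred: 1+0-0=1
Step 11: prey: 62+24-3=83; pred: 1+0-0=1
Step 12: prey: 83+33-4=112; pred: 1+0-0=1
Max prey = 112 at step 12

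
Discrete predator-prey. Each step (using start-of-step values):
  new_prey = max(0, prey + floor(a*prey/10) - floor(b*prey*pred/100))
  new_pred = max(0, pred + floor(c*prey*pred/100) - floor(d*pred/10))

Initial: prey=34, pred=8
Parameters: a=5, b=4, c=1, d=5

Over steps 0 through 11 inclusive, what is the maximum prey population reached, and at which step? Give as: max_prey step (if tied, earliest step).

Step 1: prey: 34+17-10=41; pred: 8+2-4=6
Step 2: prey: 41+20-9=52; pred: 6+2-3=5
Step 3: prey: 52+26-10=68; pred: 5+2-2=5
Step 4: prey: 68+34-13=89; pred: 5+3-2=6
Step 5: prey: 89+44-21=112; pred: 6+5-3=8
Step 6: prey: 112+56-35=133; pred: 8+8-4=12
Step 7: prey: 133+66-63=136; pred: 12+15-6=21
Step 8: prey: 136+68-114=90; pred: 21+28-10=39
Step 9: prey: 90+45-140=0; pred: 39+35-19=55
Step 10: prey: 0+0-0=0; pred: 55+0-27=28
Step 11: prey: 0+0-0=0; pred: 28+0-14=14
Max prey = 136 at step 7

Answer: 136 7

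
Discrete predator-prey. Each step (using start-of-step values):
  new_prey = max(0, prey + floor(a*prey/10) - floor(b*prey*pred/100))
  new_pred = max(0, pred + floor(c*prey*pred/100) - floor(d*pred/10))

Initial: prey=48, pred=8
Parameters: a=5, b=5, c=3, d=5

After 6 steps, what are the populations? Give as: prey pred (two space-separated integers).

Answer: 0 7

Derivation:
Step 1: prey: 48+24-19=53; pred: 8+11-4=15
Step 2: prey: 53+26-39=40; pred: 15+23-7=31
Step 3: prey: 40+20-62=0; pred: 31+37-15=53
Step 4: prey: 0+0-0=0; pred: 53+0-26=27
Step 5: prey: 0+0-0=0; pred: 27+0-13=14
Step 6: prey: 0+0-0=0; pred: 14+0-7=7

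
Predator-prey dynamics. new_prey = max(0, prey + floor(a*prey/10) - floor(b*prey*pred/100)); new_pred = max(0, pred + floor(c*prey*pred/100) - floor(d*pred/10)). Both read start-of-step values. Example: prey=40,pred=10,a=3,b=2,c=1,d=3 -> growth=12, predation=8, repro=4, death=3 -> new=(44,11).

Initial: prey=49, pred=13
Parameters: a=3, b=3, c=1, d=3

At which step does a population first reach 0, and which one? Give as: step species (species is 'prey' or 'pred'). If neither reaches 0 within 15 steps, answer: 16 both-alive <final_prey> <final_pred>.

Answer: 16 both-alive 26 3

Derivation:
Step 1: prey: 49+14-19=44; pred: 13+6-3=16
Step 2: prey: 44+13-21=36; pred: 16+7-4=19
Step 3: prey: 36+10-20=26; pred: 19+6-5=20
Step 4: prey: 26+7-15=18; pred: 20+5-6=19
Step 5: prey: 18+5-10=13; pred: 19+3-5=17
Step 6: prey: 13+3-6=10; pred: 17+2-5=14
Step 7: prey: 10+3-4=9; pred: 14+1-4=11
Step 8: prey: 9+2-2=9; pred: 11+0-3=8
Step 9: prey: 9+2-2=9; pred: 8+0-2=6
Step 10: prey: 9+2-1=10; pred: 6+0-1=5
Step 11: prey: 10+3-1=12; pred: 5+0-1=4
Step 12: prey: 12+3-1=14; pred: 4+0-1=3
Step 13: prey: 14+4-1=17; pred: 3+0-0=3
Step 14: prey: 17+5-1=21; pred: 3+0-0=3
Step 15: prey: 21+6-1=26; pred: 3+0-0=3
No extinction within 15 steps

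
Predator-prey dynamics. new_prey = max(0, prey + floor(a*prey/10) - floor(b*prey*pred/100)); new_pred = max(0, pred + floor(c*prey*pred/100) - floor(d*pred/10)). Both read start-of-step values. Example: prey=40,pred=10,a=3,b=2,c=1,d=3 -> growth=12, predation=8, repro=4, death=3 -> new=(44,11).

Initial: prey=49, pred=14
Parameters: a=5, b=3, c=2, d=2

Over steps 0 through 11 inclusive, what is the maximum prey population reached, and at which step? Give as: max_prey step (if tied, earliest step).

Step 1: prey: 49+24-20=53; pred: 14+13-2=25
Step 2: prey: 53+26-39=40; pred: 25+26-5=46
Step 3: prey: 40+20-55=5; pred: 46+36-9=73
Step 4: prey: 5+2-10=0; pred: 73+7-14=66
Step 5: prey: 0+0-0=0; pred: 66+0-13=53
Step 6: prey: 0+0-0=0; pred: 53+0-10=43
Step 7: prey: 0+0-0=0; pred: 43+0-8=35
Step 8: prey: 0+0-0=0; pred: 35+0-7=28
Step 9: prey: 0+0-0=0; pred: 28+0-5=23
Step 10: prey: 0+0-0=0; pred: 23+0-4=19
Step 11: prey: 0+0-0=0; pred: 19+0-3=16
Max prey = 53 at step 1

Answer: 53 1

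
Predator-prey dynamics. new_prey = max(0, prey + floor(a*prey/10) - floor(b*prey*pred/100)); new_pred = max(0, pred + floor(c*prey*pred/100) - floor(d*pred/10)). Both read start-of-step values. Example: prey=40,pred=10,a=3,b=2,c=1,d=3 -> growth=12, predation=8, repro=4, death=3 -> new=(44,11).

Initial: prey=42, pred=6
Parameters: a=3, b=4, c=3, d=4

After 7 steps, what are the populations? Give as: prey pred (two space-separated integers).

Step 1: prey: 42+12-10=44; pred: 6+7-2=11
Step 2: prey: 44+13-19=38; pred: 11+14-4=21
Step 3: prey: 38+11-31=18; pred: 21+23-8=36
Step 4: prey: 18+5-25=0; pred: 36+19-14=41
Step 5: prey: 0+0-0=0; pred: 41+0-16=25
Step 6: prey: 0+0-0=0; pred: 25+0-10=15
Step 7: prey: 0+0-0=0; pred: 15+0-6=9

Answer: 0 9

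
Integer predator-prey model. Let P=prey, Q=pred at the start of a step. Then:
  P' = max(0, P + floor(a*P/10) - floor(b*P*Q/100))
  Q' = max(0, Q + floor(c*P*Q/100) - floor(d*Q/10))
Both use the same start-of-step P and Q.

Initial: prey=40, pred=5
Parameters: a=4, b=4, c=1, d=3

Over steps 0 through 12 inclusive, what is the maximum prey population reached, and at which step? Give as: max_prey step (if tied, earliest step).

Answer: 68 4

Derivation:
Step 1: prey: 40+16-8=48; pred: 5+2-1=6
Step 2: prey: 48+19-11=56; pred: 6+2-1=7
Step 3: prey: 56+22-15=63; pred: 7+3-2=8
Step 4: prey: 63+25-20=68; pred: 8+5-2=11
Step 5: prey: 68+27-29=66; pred: 11+7-3=15
Step 6: prey: 66+26-39=53; pred: 15+9-4=20
Step 7: prey: 53+21-42=32; pred: 20+10-6=24
Step 8: prey: 32+12-30=14; pred: 24+7-7=24
Step 9: prey: 14+5-13=6; pred: 24+3-7=20
Step 10: prey: 6+2-4=4; pred: 20+1-6=15
Step 11: prey: 4+1-2=3; pred: 15+0-4=11
Step 12: prey: 3+1-1=3; pred: 11+0-3=8
Max prey = 68 at step 4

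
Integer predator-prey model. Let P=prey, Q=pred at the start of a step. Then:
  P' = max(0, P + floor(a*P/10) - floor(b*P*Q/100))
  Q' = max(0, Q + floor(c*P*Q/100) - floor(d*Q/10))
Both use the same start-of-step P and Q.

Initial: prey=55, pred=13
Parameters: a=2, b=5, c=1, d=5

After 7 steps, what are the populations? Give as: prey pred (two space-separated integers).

Step 1: prey: 55+11-35=31; pred: 13+7-6=14
Step 2: prey: 31+6-21=16; pred: 14+4-7=11
Step 3: prey: 16+3-8=11; pred: 11+1-5=7
Step 4: prey: 11+2-3=10; pred: 7+0-3=4
Step 5: prey: 10+2-2=10; pred: 4+0-2=2
Step 6: prey: 10+2-1=11; pred: 2+0-1=1
Step 7: prey: 11+2-0=13; pred: 1+0-0=1

Answer: 13 1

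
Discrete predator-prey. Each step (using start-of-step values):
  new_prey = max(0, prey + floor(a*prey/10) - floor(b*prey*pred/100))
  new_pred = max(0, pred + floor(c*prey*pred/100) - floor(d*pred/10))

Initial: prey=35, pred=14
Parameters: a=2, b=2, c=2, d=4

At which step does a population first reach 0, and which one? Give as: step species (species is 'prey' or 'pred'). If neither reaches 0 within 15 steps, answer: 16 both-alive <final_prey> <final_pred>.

Answer: 16 both-alive 14 2

Derivation:
Step 1: prey: 35+7-9=33; pred: 14+9-5=18
Step 2: prey: 33+6-11=28; pred: 18+11-7=22
Step 3: prey: 28+5-12=21; pred: 22+12-8=26
Step 4: prey: 21+4-10=15; pred: 26+10-10=26
Step 5: prey: 15+3-7=11; pred: 26+7-10=23
Step 6: prey: 11+2-5=8; pred: 23+5-9=19
Step 7: prey: 8+1-3=6; pred: 19+3-7=15
Step 8: prey: 6+1-1=6; pred: 15+1-6=10
Step 9: prey: 6+1-1=6; pred: 10+1-4=7
Step 10: prey: 6+1-0=7; pred: 7+0-2=5
Step 11: prey: 7+1-0=8; pred: 5+0-2=3
Step 12: prey: 8+1-0=9; pred: 3+0-1=2
Step 13: prey: 9+1-0=10; pred: 2+0-0=2
Step 14: prey: 10+2-0=12; pred: 2+0-0=2
Step 15: prey: 12+2-0=14; pred: 2+0-0=2
No extinction within 15 steps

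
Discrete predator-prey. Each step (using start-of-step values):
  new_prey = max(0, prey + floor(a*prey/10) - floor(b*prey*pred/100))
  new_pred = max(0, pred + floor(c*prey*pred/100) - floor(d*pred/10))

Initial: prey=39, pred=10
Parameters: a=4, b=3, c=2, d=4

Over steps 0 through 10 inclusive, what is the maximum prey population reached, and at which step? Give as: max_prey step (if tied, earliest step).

Answer: 44 2

Derivation:
Step 1: prey: 39+15-11=43; pred: 10+7-4=13
Step 2: prey: 43+17-16=44; pred: 13+11-5=19
Step 3: prey: 44+17-25=36; pred: 19+16-7=28
Step 4: prey: 36+14-30=20; pred: 28+20-11=37
Step 5: prey: 20+8-22=6; pred: 37+14-14=37
Step 6: prey: 6+2-6=2; pred: 37+4-14=27
Step 7: prey: 2+0-1=1; pred: 27+1-10=18
Step 8: prey: 1+0-0=1; pred: 18+0-7=11
Step 9: prey: 1+0-0=1; pred: 11+0-4=7
Step 10: prey: 1+0-0=1; pred: 7+0-2=5
Max prey = 44 at step 2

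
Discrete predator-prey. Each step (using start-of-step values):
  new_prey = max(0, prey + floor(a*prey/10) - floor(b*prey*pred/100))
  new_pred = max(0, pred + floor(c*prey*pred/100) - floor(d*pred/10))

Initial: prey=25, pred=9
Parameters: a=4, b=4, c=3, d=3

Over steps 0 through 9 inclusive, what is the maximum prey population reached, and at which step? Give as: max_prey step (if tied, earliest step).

Step 1: prey: 25+10-9=26; pred: 9+6-2=13
Step 2: prey: 26+10-13=23; pred: 13+10-3=20
Step 3: prey: 23+9-18=14; pred: 20+13-6=27
Step 4: prey: 14+5-15=4; pred: 27+11-8=30
Step 5: prey: 4+1-4=1; pred: 30+3-9=24
Step 6: prey: 1+0-0=1; pred: 24+0-7=17
Step 7: prey: 1+0-0=1; pred: 17+0-5=12
Step 8: prey: 1+0-0=1; pred: 12+0-3=9
Step 9: prey: 1+0-0=1; pred: 9+0-2=7
Max prey = 26 at step 1

Answer: 26 1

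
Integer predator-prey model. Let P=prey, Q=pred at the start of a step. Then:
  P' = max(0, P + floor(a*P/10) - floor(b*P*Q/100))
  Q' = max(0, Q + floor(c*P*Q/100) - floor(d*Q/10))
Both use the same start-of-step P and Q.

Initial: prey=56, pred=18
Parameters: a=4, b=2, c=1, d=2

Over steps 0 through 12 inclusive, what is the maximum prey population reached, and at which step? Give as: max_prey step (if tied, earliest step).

Step 1: prey: 56+22-20=58; pred: 18+10-3=25
Step 2: prey: 58+23-29=52; pred: 25+14-5=34
Step 3: prey: 52+20-35=37; pred: 34+17-6=45
Step 4: prey: 37+14-33=18; pred: 45+16-9=52
Step 5: prey: 18+7-18=7; pred: 52+9-10=51
Step 6: prey: 7+2-7=2; pred: 51+3-10=44
Step 7: prey: 2+0-1=1; pred: 44+0-8=36
Step 8: prey: 1+0-0=1; pred: 36+0-7=29
Step 9: prey: 1+0-0=1; pred: 29+0-5=24
Step 10: prey: 1+0-0=1; pred: 24+0-4=20
Step 11: prey: 1+0-0=1; pred: 20+0-4=16
Step 12: prey: 1+0-0=1; pred: 16+0-3=13
Max prey = 58 at step 1

Answer: 58 1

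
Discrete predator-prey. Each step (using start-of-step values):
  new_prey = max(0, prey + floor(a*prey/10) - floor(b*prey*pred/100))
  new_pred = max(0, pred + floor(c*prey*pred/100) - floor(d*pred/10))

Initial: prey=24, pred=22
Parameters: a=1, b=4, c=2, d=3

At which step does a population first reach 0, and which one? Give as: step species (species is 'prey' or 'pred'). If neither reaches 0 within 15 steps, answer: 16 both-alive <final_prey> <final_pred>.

Answer: 2 prey

Derivation:
Step 1: prey: 24+2-21=5; pred: 22+10-6=26
Step 2: prey: 5+0-5=0; pred: 26+2-7=21
First extinction: prey at step 2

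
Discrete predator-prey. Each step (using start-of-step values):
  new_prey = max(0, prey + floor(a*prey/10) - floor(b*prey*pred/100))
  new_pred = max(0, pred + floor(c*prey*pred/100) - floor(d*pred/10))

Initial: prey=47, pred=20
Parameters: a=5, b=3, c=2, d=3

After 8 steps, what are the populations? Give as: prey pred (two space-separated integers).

Answer: 0 11

Derivation:
Step 1: prey: 47+23-28=42; pred: 20+18-6=32
Step 2: prey: 42+21-40=23; pred: 32+26-9=49
Step 3: prey: 23+11-33=1; pred: 49+22-14=57
Step 4: prey: 1+0-1=0; pred: 57+1-17=41
Step 5: prey: 0+0-0=0; pred: 41+0-12=29
Step 6: prey: 0+0-0=0; pred: 29+0-8=21
Step 7: prey: 0+0-0=0; pred: 21+0-6=15
Step 8: prey: 0+0-0=0; pred: 15+0-4=11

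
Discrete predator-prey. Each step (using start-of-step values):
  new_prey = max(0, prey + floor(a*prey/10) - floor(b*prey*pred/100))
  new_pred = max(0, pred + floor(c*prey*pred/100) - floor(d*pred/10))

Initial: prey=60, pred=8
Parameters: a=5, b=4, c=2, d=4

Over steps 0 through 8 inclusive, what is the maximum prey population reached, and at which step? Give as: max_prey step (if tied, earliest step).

Answer: 71 1

Derivation:
Step 1: prey: 60+30-19=71; pred: 8+9-3=14
Step 2: prey: 71+35-39=67; pred: 14+19-5=28
Step 3: prey: 67+33-75=25; pred: 28+37-11=54
Step 4: prey: 25+12-54=0; pred: 54+27-21=60
Step 5: prey: 0+0-0=0; pred: 60+0-24=36
Step 6: prey: 0+0-0=0; pred: 36+0-14=22
Step 7: prey: 0+0-0=0; pred: 22+0-8=14
Step 8: prey: 0+0-0=0; pred: 14+0-5=9
Max prey = 71 at step 1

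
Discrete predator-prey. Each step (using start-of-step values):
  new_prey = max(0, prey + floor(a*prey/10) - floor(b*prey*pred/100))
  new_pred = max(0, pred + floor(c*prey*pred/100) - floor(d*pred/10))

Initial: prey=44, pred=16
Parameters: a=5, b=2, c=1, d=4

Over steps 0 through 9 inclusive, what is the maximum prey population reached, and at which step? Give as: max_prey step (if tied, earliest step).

Step 1: prey: 44+22-14=52; pred: 16+7-6=17
Step 2: prey: 52+26-17=61; pred: 17+8-6=19
Step 3: prey: 61+30-23=68; pred: 19+11-7=23
Step 4: prey: 68+34-31=71; pred: 23+15-9=29
Step 5: prey: 71+35-41=65; pred: 29+20-11=38
Step 6: prey: 65+32-49=48; pred: 38+24-15=47
Step 7: prey: 48+24-45=27; pred: 47+22-18=51
Step 8: prey: 27+13-27=13; pred: 51+13-20=44
Step 9: prey: 13+6-11=8; pred: 44+5-17=32
Max prey = 71 at step 4

Answer: 71 4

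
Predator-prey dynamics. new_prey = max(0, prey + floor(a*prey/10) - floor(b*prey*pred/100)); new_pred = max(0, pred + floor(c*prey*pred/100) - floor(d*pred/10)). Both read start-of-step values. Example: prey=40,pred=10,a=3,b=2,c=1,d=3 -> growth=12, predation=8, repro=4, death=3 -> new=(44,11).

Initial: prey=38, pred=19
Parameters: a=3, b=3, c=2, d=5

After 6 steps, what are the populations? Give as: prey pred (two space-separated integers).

Answer: 5 4

Derivation:
Step 1: prey: 38+11-21=28; pred: 19+14-9=24
Step 2: prey: 28+8-20=16; pred: 24+13-12=25
Step 3: prey: 16+4-12=8; pred: 25+8-12=21
Step 4: prey: 8+2-5=5; pred: 21+3-10=14
Step 5: prey: 5+1-2=4; pred: 14+1-7=8
Step 6: prey: 4+1-0=5; pred: 8+0-4=4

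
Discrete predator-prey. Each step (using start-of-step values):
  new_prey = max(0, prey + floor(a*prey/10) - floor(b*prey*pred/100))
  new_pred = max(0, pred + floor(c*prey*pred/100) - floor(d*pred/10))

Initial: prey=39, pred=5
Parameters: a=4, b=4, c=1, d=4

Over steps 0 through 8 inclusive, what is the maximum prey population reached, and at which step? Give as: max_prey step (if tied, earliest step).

Answer: 104 6

Derivation:
Step 1: prey: 39+15-7=47; pred: 5+1-2=4
Step 2: prey: 47+18-7=58; pred: 4+1-1=4
Step 3: prey: 58+23-9=72; pred: 4+2-1=5
Step 4: prey: 72+28-14=86; pred: 5+3-2=6
Step 5: prey: 86+34-20=100; pred: 6+5-2=9
Step 6: prey: 100+40-36=104; pred: 9+9-3=15
Step 7: prey: 104+41-62=83; pred: 15+15-6=24
Step 8: prey: 83+33-79=37; pred: 24+19-9=34
Max prey = 104 at step 6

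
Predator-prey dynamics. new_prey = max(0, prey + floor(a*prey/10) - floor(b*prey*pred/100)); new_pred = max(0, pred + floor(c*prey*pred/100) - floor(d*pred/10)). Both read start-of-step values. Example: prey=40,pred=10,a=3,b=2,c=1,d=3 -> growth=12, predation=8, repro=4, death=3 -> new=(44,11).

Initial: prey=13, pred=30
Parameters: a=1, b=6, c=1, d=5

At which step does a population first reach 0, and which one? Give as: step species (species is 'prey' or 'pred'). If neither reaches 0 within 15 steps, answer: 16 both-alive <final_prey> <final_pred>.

Step 1: prey: 13+1-23=0; pred: 30+3-15=18
First extinction: prey at step 1

Answer: 1 prey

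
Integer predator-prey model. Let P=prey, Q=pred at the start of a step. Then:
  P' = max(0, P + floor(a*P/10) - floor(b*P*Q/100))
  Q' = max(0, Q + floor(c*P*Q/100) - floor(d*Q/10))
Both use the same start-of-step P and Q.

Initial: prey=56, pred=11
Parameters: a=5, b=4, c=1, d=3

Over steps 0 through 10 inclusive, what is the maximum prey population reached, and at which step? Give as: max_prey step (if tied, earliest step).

Answer: 60 1

Derivation:
Step 1: prey: 56+28-24=60; pred: 11+6-3=14
Step 2: prey: 60+30-33=57; pred: 14+8-4=18
Step 3: prey: 57+28-41=44; pred: 18+10-5=23
Step 4: prey: 44+22-40=26; pred: 23+10-6=27
Step 5: prey: 26+13-28=11; pred: 27+7-8=26
Step 6: prey: 11+5-11=5; pred: 26+2-7=21
Step 7: prey: 5+2-4=3; pred: 21+1-6=16
Step 8: prey: 3+1-1=3; pred: 16+0-4=12
Step 9: prey: 3+1-1=3; pred: 12+0-3=9
Step 10: prey: 3+1-1=3; pred: 9+0-2=7
Max prey = 60 at step 1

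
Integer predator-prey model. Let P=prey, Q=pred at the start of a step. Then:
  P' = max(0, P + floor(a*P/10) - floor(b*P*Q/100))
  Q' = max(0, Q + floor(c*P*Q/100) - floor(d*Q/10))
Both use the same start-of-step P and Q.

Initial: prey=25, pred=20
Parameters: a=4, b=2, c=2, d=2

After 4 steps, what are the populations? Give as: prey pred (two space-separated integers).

Step 1: prey: 25+10-10=25; pred: 20+10-4=26
Step 2: prey: 25+10-13=22; pred: 26+13-5=34
Step 3: prey: 22+8-14=16; pred: 34+14-6=42
Step 4: prey: 16+6-13=9; pred: 42+13-8=47

Answer: 9 47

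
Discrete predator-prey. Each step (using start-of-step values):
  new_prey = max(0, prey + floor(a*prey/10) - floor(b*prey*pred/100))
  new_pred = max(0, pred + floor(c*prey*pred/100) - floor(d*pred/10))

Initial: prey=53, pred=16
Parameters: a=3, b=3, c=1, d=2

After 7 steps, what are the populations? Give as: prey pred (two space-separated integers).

Answer: 2 16

Derivation:
Step 1: prey: 53+15-25=43; pred: 16+8-3=21
Step 2: prey: 43+12-27=28; pred: 21+9-4=26
Step 3: prey: 28+8-21=15; pred: 26+7-5=28
Step 4: prey: 15+4-12=7; pred: 28+4-5=27
Step 5: prey: 7+2-5=4; pred: 27+1-5=23
Step 6: prey: 4+1-2=3; pred: 23+0-4=19
Step 7: prey: 3+0-1=2; pred: 19+0-3=16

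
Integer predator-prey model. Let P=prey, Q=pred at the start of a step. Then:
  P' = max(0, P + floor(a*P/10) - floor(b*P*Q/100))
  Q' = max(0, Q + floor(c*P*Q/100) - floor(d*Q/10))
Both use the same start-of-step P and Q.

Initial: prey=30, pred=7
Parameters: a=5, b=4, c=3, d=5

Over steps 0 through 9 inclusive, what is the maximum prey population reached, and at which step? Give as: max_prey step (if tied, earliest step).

Step 1: prey: 30+15-8=37; pred: 7+6-3=10
Step 2: prey: 37+18-14=41; pred: 10+11-5=16
Step 3: prey: 41+20-26=35; pred: 16+19-8=27
Step 4: prey: 35+17-37=15; pred: 27+28-13=42
Step 5: prey: 15+7-25=0; pred: 42+18-21=39
Step 6: prey: 0+0-0=0; pred: 39+0-19=20
Step 7: prey: 0+0-0=0; pred: 20+0-10=10
Step 8: prey: 0+0-0=0; pred: 10+0-5=5
Step 9: prey: 0+0-0=0; pred: 5+0-2=3
Max prey = 41 at step 2

Answer: 41 2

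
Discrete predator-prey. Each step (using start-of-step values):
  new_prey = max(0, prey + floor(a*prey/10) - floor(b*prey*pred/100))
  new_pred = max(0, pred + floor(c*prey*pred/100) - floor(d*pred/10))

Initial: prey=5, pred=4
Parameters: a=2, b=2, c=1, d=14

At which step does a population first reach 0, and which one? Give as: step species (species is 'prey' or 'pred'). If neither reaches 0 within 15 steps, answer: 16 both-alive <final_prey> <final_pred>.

Step 1: prey: 5+1-0=6; pred: 4+0-5=0
First extinction: pred at step 1

Answer: 1 pred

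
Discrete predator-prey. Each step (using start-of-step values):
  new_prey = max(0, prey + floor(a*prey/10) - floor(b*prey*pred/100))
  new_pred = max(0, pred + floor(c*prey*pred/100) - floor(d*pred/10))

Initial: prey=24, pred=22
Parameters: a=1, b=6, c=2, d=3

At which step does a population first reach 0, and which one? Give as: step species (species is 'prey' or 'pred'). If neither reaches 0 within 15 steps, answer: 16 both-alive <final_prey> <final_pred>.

Step 1: prey: 24+2-31=0; pred: 22+10-6=26
First extinction: prey at step 1

Answer: 1 prey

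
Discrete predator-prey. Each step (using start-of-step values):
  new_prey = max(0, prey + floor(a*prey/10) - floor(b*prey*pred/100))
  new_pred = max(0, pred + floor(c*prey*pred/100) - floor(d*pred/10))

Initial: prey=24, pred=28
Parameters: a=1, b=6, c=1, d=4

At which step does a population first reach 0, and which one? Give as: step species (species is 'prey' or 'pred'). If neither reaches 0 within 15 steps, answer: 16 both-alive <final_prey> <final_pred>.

Answer: 1 prey

Derivation:
Step 1: prey: 24+2-40=0; pred: 28+6-11=23
First extinction: prey at step 1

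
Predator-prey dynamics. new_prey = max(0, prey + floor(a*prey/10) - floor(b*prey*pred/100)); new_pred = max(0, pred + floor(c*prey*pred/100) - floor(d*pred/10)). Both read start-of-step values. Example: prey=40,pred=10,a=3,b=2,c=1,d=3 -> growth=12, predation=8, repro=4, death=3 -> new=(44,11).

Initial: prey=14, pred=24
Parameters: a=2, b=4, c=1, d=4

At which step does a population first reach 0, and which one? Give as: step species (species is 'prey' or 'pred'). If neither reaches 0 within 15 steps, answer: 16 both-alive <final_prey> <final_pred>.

Step 1: prey: 14+2-13=3; pred: 24+3-9=18
Step 2: prey: 3+0-2=1; pred: 18+0-7=11
Step 3: prey: 1+0-0=1; pred: 11+0-4=7
Step 4: prey: 1+0-0=1; pred: 7+0-2=5
Step 5: prey: 1+0-0=1; pred: 5+0-2=3
Step 6: prey: 1+0-0=1; pred: 3+0-1=2
Step 7: prey: 1+0-0=1; pred: 2+0-0=2
Steps 8-15: state stable at prey=1, pred=2 (no change)
No extinction within 15 steps

Answer: 16 both-alive 1 2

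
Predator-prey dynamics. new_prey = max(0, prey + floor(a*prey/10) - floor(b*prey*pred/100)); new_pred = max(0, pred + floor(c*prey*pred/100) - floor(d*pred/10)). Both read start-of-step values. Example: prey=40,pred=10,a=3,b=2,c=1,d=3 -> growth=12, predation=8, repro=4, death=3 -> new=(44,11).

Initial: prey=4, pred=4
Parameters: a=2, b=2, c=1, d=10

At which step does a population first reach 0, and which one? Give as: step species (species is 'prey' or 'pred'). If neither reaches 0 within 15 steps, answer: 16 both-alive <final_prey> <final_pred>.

Answer: 1 pred

Derivation:
Step 1: prey: 4+0-0=4; pred: 4+0-4=0
First extinction: pred at step 1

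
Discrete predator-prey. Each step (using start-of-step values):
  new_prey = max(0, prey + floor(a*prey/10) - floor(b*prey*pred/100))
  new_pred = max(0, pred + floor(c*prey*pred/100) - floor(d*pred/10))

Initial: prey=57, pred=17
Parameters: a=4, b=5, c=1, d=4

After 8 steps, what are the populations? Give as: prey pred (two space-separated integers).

Answer: 11 2

Derivation:
Step 1: prey: 57+22-48=31; pred: 17+9-6=20
Step 2: prey: 31+12-31=12; pred: 20+6-8=18
Step 3: prey: 12+4-10=6; pred: 18+2-7=13
Step 4: prey: 6+2-3=5; pred: 13+0-5=8
Step 5: prey: 5+2-2=5; pred: 8+0-3=5
Step 6: prey: 5+2-1=6; pred: 5+0-2=3
Step 7: prey: 6+2-0=8; pred: 3+0-1=2
Step 8: prey: 8+3-0=11; pred: 2+0-0=2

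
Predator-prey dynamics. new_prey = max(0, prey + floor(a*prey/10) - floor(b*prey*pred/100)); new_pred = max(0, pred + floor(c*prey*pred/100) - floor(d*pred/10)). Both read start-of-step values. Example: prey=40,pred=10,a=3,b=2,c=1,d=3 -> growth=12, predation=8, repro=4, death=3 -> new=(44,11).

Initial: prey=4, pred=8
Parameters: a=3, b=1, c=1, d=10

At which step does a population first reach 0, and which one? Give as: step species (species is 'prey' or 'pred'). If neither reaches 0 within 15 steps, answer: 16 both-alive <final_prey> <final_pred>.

Answer: 1 pred

Derivation:
Step 1: prey: 4+1-0=5; pred: 8+0-8=0
First extinction: pred at step 1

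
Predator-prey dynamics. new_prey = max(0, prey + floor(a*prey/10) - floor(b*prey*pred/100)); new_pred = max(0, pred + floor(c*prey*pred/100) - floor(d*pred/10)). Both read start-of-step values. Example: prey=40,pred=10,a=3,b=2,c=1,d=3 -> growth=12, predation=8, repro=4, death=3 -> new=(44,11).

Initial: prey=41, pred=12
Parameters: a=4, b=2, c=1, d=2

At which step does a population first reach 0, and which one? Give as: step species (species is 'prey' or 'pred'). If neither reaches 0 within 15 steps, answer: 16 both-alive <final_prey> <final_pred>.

Step 1: prey: 41+16-9=48; pred: 12+4-2=14
Step 2: prey: 48+19-13=54; pred: 14+6-2=18
Step 3: prey: 54+21-19=56; pred: 18+9-3=24
Step 4: prey: 56+22-26=52; pred: 24+13-4=33
Step 5: prey: 52+20-34=38; pred: 33+17-6=44
Step 6: prey: 38+15-33=20; pred: 44+16-8=52
Step 7: prey: 20+8-20=8; pred: 52+10-10=52
Step 8: prey: 8+3-8=3; pred: 52+4-10=46
Step 9: prey: 3+1-2=2; pred: 46+1-9=38
Step 10: prey: 2+0-1=1; pred: 38+0-7=31
Step 11: prey: 1+0-0=1; pred: 31+0-6=25
Step 12: prey: 1+0-0=1; pred: 25+0-5=20
Step 13: prey: 1+0-0=1; pred: 20+0-4=16
Step 14: prey: 1+0-0=1; pred: 16+0-3=13
Step 15: prey: 1+0-0=1; pred: 13+0-2=11
No extinction within 15 steps

Answer: 16 both-alive 1 11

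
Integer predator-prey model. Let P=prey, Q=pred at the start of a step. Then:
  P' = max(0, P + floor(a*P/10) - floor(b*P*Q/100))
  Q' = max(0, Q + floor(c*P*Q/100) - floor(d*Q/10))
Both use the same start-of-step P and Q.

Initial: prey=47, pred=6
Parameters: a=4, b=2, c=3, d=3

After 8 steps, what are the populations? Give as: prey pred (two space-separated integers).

Answer: 0 50

Derivation:
Step 1: prey: 47+18-5=60; pred: 6+8-1=13
Step 2: prey: 60+24-15=69; pred: 13+23-3=33
Step 3: prey: 69+27-45=51; pred: 33+68-9=92
Step 4: prey: 51+20-93=0; pred: 92+140-27=205
Step 5: prey: 0+0-0=0; pred: 205+0-61=144
Step 6: prey: 0+0-0=0; pred: 144+0-43=101
Step 7: prey: 0+0-0=0; pred: 101+0-30=71
Step 8: prey: 0+0-0=0; pred: 71+0-21=50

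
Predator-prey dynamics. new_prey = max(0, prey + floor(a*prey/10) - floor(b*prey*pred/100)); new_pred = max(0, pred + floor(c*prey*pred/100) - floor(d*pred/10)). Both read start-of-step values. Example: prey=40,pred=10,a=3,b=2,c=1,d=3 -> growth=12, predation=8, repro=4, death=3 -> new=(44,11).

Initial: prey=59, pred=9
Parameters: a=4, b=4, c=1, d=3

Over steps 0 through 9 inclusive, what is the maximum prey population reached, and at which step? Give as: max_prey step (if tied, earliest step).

Step 1: prey: 59+23-21=61; pred: 9+5-2=12
Step 2: prey: 61+24-29=56; pred: 12+7-3=16
Step 3: prey: 56+22-35=43; pred: 16+8-4=20
Step 4: prey: 43+17-34=26; pred: 20+8-6=22
Step 5: prey: 26+10-22=14; pred: 22+5-6=21
Step 6: prey: 14+5-11=8; pred: 21+2-6=17
Step 7: prey: 8+3-5=6; pred: 17+1-5=13
Step 8: prey: 6+2-3=5; pred: 13+0-3=10
Step 9: prey: 5+2-2=5; pred: 10+0-3=7
Max prey = 61 at step 1

Answer: 61 1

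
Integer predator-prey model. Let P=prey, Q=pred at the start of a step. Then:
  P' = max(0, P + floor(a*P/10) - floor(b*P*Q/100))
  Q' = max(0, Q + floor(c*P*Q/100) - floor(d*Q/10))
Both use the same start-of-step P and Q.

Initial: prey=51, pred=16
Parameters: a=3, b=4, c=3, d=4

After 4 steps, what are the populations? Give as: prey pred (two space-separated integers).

Step 1: prey: 51+15-32=34; pred: 16+24-6=34
Step 2: prey: 34+10-46=0; pred: 34+34-13=55
Step 3: prey: 0+0-0=0; pred: 55+0-22=33
Step 4: prey: 0+0-0=0; pred: 33+0-13=20

Answer: 0 20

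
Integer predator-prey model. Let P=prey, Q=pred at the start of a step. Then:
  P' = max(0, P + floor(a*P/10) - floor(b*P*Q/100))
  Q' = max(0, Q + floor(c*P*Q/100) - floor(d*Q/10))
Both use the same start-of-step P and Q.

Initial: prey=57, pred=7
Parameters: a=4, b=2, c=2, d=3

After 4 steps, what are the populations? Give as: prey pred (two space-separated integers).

Step 1: prey: 57+22-7=72; pred: 7+7-2=12
Step 2: prey: 72+28-17=83; pred: 12+17-3=26
Step 3: prey: 83+33-43=73; pred: 26+43-7=62
Step 4: prey: 73+29-90=12; pred: 62+90-18=134

Answer: 12 134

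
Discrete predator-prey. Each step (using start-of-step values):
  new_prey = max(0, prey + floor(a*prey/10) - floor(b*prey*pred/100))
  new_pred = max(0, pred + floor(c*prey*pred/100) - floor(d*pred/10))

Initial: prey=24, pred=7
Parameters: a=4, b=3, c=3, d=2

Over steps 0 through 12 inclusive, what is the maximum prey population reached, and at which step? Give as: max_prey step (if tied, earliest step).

Step 1: prey: 24+9-5=28; pred: 7+5-1=11
Step 2: prey: 28+11-9=30; pred: 11+9-2=18
Step 3: prey: 30+12-16=26; pred: 18+16-3=31
Step 4: prey: 26+10-24=12; pred: 31+24-6=49
Step 5: prey: 12+4-17=0; pred: 49+17-9=57
Step 6: prey: 0+0-0=0; pred: 57+0-11=46
Step 7: prey: 0+0-0=0; pred: 46+0-9=37
Step 8: prey: 0+0-0=0; pred: 37+0-7=30
Step 9: prey: 0+0-0=0; pred: 30+0-6=24
Step 10: prey: 0+0-0=0; pred: 24+0-4=20
Step 11: prey: 0+0-0=0; pred: 20+0-4=16
Step 12: prey: 0+0-0=0; pred: 16+0-3=13
Max prey = 30 at step 2

Answer: 30 2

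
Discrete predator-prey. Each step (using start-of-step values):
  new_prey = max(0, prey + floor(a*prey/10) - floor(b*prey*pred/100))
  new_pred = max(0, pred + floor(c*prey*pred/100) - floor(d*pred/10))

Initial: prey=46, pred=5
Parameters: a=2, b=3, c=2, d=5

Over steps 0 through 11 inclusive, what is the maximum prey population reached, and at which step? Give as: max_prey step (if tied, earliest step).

Step 1: prey: 46+9-6=49; pred: 5+4-2=7
Step 2: prey: 49+9-10=48; pred: 7+6-3=10
Step 3: prey: 48+9-14=43; pred: 10+9-5=14
Step 4: prey: 43+8-18=33; pred: 14+12-7=19
Step 5: prey: 33+6-18=21; pred: 19+12-9=22
Step 6: prey: 21+4-13=12; pred: 22+9-11=20
Step 7: prey: 12+2-7=7; pred: 20+4-10=14
Step 8: prey: 7+1-2=6; pred: 14+1-7=8
Step 9: prey: 6+1-1=6; pred: 8+0-4=4
Step 10: prey: 6+1-0=7; pred: 4+0-2=2
Step 11: prey: 7+1-0=8; pred: 2+0-1=1
Max prey = 49 at step 1

Answer: 49 1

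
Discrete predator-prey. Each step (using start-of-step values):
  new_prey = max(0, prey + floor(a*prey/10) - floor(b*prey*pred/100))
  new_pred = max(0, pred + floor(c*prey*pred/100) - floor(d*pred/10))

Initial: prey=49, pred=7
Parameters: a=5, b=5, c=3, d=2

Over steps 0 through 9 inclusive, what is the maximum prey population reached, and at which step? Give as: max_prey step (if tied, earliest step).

Step 1: prey: 49+24-17=56; pred: 7+10-1=16
Step 2: prey: 56+28-44=40; pred: 16+26-3=39
Step 3: prey: 40+20-78=0; pred: 39+46-7=78
Step 4: prey: 0+0-0=0; pred: 78+0-15=63
Step 5: prey: 0+0-0=0; pred: 63+0-12=51
Step 6: prey: 0+0-0=0; pred: 51+0-10=41
Step 7: prey: 0+0-0=0; pred: 41+0-8=33
Step 8: prey: 0+0-0=0; pred: 33+0-6=27
Step 9: prey: 0+0-0=0; pred: 27+0-5=22
Max prey = 56 at step 1

Answer: 56 1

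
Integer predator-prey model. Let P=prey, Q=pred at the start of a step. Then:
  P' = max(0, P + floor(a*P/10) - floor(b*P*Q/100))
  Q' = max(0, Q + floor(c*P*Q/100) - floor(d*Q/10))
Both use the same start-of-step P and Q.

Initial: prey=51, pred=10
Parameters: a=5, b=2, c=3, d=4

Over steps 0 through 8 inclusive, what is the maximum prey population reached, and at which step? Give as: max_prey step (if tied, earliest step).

Answer: 72 2

Derivation:
Step 1: prey: 51+25-10=66; pred: 10+15-4=21
Step 2: prey: 66+33-27=72; pred: 21+41-8=54
Step 3: prey: 72+36-77=31; pred: 54+116-21=149
Step 4: prey: 31+15-92=0; pred: 149+138-59=228
Step 5: prey: 0+0-0=0; pred: 228+0-91=137
Step 6: prey: 0+0-0=0; pred: 137+0-54=83
Step 7: prey: 0+0-0=0; pred: 83+0-33=50
Step 8: prey: 0+0-0=0; pred: 50+0-20=30
Max prey = 72 at step 2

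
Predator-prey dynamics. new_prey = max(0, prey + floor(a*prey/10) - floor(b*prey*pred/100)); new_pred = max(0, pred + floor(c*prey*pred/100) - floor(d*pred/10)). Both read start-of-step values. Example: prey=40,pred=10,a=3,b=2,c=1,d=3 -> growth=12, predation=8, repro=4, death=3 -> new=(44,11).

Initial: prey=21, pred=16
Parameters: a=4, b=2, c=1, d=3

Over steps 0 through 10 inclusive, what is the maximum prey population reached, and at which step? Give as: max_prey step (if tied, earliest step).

Step 1: prey: 21+8-6=23; pred: 16+3-4=15
Step 2: prey: 23+9-6=26; pred: 15+3-4=14
Step 3: prey: 26+10-7=29; pred: 14+3-4=13
Step 4: prey: 29+11-7=33; pred: 13+3-3=13
Step 5: prey: 33+13-8=38; pred: 13+4-3=14
Step 6: prey: 38+15-10=43; pred: 14+5-4=15
Step 7: prey: 43+17-12=48; pred: 15+6-4=17
Step 8: prey: 48+19-16=51; pred: 17+8-5=20
Step 9: prey: 51+20-20=51; pred: 20+10-6=24
Step 10: prey: 51+20-24=47; pred: 24+12-7=29
Max prey = 51 at step 8

Answer: 51 8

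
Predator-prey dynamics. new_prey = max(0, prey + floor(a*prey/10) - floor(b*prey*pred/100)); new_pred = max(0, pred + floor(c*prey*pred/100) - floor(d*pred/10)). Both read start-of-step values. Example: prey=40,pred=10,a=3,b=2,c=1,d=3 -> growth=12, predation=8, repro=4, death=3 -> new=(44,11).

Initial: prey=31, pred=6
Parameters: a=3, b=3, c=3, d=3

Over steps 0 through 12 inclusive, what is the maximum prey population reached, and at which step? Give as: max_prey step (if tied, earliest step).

Step 1: prey: 31+9-5=35; pred: 6+5-1=10
Step 2: prey: 35+10-10=35; pred: 10+10-3=17
Step 3: prey: 35+10-17=28; pred: 17+17-5=29
Step 4: prey: 28+8-24=12; pred: 29+24-8=45
Step 5: prey: 12+3-16=0; pred: 45+16-13=48
Step 6: prey: 0+0-0=0; pred: 48+0-14=34
Step 7: prey: 0+0-0=0; pred: 34+0-10=24
Step 8: prey: 0+0-0=0; pred: 24+0-7=17
Step 9: prey: 0+0-0=0; pred: 17+0-5=12
Step 10: prey: 0+0-0=0; pred: 12+0-3=9
Step 11: prey: 0+0-0=0; pred: 9+0-2=7
Step 12: prey: 0+0-0=0; pred: 7+0-2=5
Max prey = 35 at step 1

Answer: 35 1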